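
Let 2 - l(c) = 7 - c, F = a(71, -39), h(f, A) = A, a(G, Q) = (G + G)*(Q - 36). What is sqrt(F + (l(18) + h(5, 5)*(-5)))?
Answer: I*sqrt(10662) ≈ 103.26*I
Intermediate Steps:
a(G, Q) = 2*G*(-36 + Q) (a(G, Q) = (2*G)*(-36 + Q) = 2*G*(-36 + Q))
F = -10650 (F = 2*71*(-36 - 39) = 2*71*(-75) = -10650)
l(c) = -5 + c (l(c) = 2 - (7 - c) = 2 + (-7 + c) = -5 + c)
sqrt(F + (l(18) + h(5, 5)*(-5))) = sqrt(-10650 + ((-5 + 18) + 5*(-5))) = sqrt(-10650 + (13 - 25)) = sqrt(-10650 - 12) = sqrt(-10662) = I*sqrt(10662)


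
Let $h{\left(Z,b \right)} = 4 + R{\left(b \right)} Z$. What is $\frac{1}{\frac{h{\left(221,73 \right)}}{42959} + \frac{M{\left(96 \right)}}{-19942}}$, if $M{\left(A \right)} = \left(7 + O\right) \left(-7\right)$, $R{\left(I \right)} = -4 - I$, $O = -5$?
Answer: $- \frac{428344189}{169335910} \approx -2.5296$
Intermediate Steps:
$M{\left(A \right)} = -14$ ($M{\left(A \right)} = \left(7 - 5\right) \left(-7\right) = 2 \left(-7\right) = -14$)
$h{\left(Z,b \right)} = 4 + Z \left(-4 - b\right)$ ($h{\left(Z,b \right)} = 4 + \left(-4 - b\right) Z = 4 + Z \left(-4 - b\right)$)
$\frac{1}{\frac{h{\left(221,73 \right)}}{42959} + \frac{M{\left(96 \right)}}{-19942}} = \frac{1}{\frac{4 - 221 \left(4 + 73\right)}{42959} - \frac{14}{-19942}} = \frac{1}{\left(4 - 221 \cdot 77\right) \frac{1}{42959} - - \frac{7}{9971}} = \frac{1}{\left(4 - 17017\right) \frac{1}{42959} + \frac{7}{9971}} = \frac{1}{\left(-17013\right) \frac{1}{42959} + \frac{7}{9971}} = \frac{1}{- \frac{17013}{42959} + \frac{7}{9971}} = \frac{1}{- \frac{169335910}{428344189}} = - \frac{428344189}{169335910}$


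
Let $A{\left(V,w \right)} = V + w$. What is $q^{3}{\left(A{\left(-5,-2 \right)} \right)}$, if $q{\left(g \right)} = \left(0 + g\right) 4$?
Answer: $-21952$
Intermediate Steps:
$q{\left(g \right)} = 4 g$ ($q{\left(g \right)} = g 4 = 4 g$)
$q^{3}{\left(A{\left(-5,-2 \right)} \right)} = \left(4 \left(-5 - 2\right)\right)^{3} = \left(4 \left(-7\right)\right)^{3} = \left(-28\right)^{3} = -21952$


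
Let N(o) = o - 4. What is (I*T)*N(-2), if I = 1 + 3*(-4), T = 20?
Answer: 1320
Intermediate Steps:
I = -11 (I = 1 - 12 = -11)
N(o) = -4 + o
(I*T)*N(-2) = (-11*20)*(-4 - 2) = -220*(-6) = 1320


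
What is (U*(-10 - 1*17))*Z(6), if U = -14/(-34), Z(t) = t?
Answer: -1134/17 ≈ -66.706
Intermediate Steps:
U = 7/17 (U = -14*(-1/34) = 7/17 ≈ 0.41176)
(U*(-10 - 1*17))*Z(6) = (7*(-10 - 1*17)/17)*6 = (7*(-10 - 17)/17)*6 = ((7/17)*(-27))*6 = -189/17*6 = -1134/17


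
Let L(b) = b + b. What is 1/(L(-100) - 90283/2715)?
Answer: -2715/633283 ≈ -0.0042872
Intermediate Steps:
L(b) = 2*b
1/(L(-100) - 90283/2715) = 1/(2*(-100) - 90283/2715) = 1/(-200 - 90283*1/2715) = 1/(-200 - 90283/2715) = 1/(-633283/2715) = -2715/633283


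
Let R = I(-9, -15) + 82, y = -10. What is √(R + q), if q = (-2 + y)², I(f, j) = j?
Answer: √211 ≈ 14.526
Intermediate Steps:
R = 67 (R = -15 + 82 = 67)
q = 144 (q = (-2 - 10)² = (-12)² = 144)
√(R + q) = √(67 + 144) = √211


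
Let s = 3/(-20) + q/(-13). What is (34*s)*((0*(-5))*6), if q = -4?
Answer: 0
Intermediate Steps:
s = 41/260 (s = 3/(-20) - 4/(-13) = 3*(-1/20) - 4*(-1/13) = -3/20 + 4/13 = 41/260 ≈ 0.15769)
(34*s)*((0*(-5))*6) = (34*(41/260))*((0*(-5))*6) = 697*(0*6)/130 = (697/130)*0 = 0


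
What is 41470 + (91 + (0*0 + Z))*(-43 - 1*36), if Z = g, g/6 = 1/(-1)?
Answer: 34755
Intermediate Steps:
g = -6 (g = 6/(-1) = 6*(-1) = -6)
Z = -6
41470 + (91 + (0*0 + Z))*(-43 - 1*36) = 41470 + (91 + (0*0 - 6))*(-43 - 1*36) = 41470 + (91 + (0 - 6))*(-43 - 36) = 41470 + (91 - 6)*(-79) = 41470 + 85*(-79) = 41470 - 6715 = 34755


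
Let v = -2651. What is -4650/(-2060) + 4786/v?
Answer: 246799/546106 ≈ 0.45193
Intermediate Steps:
-4650/(-2060) + 4786/v = -4650/(-2060) + 4786/(-2651) = -4650*(-1/2060) + 4786*(-1/2651) = 465/206 - 4786/2651 = 246799/546106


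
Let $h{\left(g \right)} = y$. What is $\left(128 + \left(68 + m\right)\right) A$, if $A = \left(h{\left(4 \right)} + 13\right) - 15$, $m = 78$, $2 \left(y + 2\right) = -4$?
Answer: $-1644$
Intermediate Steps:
$y = -4$ ($y = -2 + \frac{1}{2} \left(-4\right) = -2 - 2 = -4$)
$h{\left(g \right)} = -4$
$A = -6$ ($A = \left(-4 + 13\right) - 15 = 9 - 15 = -6$)
$\left(128 + \left(68 + m\right)\right) A = \left(128 + \left(68 + 78\right)\right) \left(-6\right) = \left(128 + 146\right) \left(-6\right) = 274 \left(-6\right) = -1644$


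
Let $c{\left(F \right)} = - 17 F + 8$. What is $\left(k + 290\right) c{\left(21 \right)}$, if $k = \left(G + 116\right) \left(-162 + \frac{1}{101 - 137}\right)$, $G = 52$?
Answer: $\frac{28196408}{3} \approx 9.3988 \cdot 10^{6}$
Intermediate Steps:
$c{\left(F \right)} = 8 - 17 F$
$k = - \frac{81662}{3}$ ($k = \left(52 + 116\right) \left(-162 + \frac{1}{101 - 137}\right) = 168 \left(-162 + \frac{1}{-36}\right) = 168 \left(-162 - \frac{1}{36}\right) = 168 \left(- \frac{5833}{36}\right) = - \frac{81662}{3} \approx -27221.0$)
$\left(k + 290\right) c{\left(21 \right)} = \left(- \frac{81662}{3} + 290\right) \left(8 - 357\right) = - \frac{80792 \left(8 - 357\right)}{3} = \left(- \frac{80792}{3}\right) \left(-349\right) = \frac{28196408}{3}$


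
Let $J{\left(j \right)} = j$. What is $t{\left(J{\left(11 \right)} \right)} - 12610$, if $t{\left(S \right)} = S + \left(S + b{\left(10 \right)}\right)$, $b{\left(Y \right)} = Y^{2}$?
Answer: $-12488$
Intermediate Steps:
$t{\left(S \right)} = 100 + 2 S$ ($t{\left(S \right)} = S + \left(S + 10^{2}\right) = S + \left(S + 100\right) = S + \left(100 + S\right) = 100 + 2 S$)
$t{\left(J{\left(11 \right)} \right)} - 12610 = \left(100 + 2 \cdot 11\right) - 12610 = \left(100 + 22\right) - 12610 = 122 - 12610 = -12488$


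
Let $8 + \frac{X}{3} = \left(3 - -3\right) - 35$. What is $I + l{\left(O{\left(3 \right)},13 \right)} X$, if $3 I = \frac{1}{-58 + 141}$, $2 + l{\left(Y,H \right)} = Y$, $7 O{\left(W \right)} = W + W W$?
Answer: $\frac{55285}{1743} \approx 31.718$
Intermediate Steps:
$O{\left(W \right)} = \frac{W}{7} + \frac{W^{2}}{7}$ ($O{\left(W \right)} = \frac{W + W W}{7} = \frac{W + W^{2}}{7} = \frac{W}{7} + \frac{W^{2}}{7}$)
$l{\left(Y,H \right)} = -2 + Y$
$X = -111$ ($X = -24 + 3 \left(\left(3 - -3\right) - 35\right) = -24 + 3 \left(\left(3 + 3\right) - 35\right) = -24 + 3 \left(6 - 35\right) = -24 + 3 \left(-29\right) = -24 - 87 = -111$)
$I = \frac{1}{249}$ ($I = \frac{1}{3 \left(-58 + 141\right)} = \frac{1}{3 \cdot 83} = \frac{1}{3} \cdot \frac{1}{83} = \frac{1}{249} \approx 0.0040161$)
$I + l{\left(O{\left(3 \right)},13 \right)} X = \frac{1}{249} + \left(-2 + \frac{1}{7} \cdot 3 \left(1 + 3\right)\right) \left(-111\right) = \frac{1}{249} + \left(-2 + \frac{1}{7} \cdot 3 \cdot 4\right) \left(-111\right) = \frac{1}{249} + \left(-2 + \frac{12}{7}\right) \left(-111\right) = \frac{1}{249} - - \frac{222}{7} = \frac{1}{249} + \frac{222}{7} = \frac{55285}{1743}$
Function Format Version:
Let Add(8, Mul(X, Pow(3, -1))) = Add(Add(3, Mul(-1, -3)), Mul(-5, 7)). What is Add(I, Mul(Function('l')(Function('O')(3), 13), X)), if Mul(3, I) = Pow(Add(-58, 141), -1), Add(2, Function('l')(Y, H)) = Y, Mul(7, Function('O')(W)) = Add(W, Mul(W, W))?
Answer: Rational(55285, 1743) ≈ 31.718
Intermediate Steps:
Function('O')(W) = Add(Mul(Rational(1, 7), W), Mul(Rational(1, 7), Pow(W, 2))) (Function('O')(W) = Mul(Rational(1, 7), Add(W, Mul(W, W))) = Mul(Rational(1, 7), Add(W, Pow(W, 2))) = Add(Mul(Rational(1, 7), W), Mul(Rational(1, 7), Pow(W, 2))))
Function('l')(Y, H) = Add(-2, Y)
X = -111 (X = Add(-24, Mul(3, Add(Add(3, Mul(-1, -3)), Mul(-5, 7)))) = Add(-24, Mul(3, Add(Add(3, 3), -35))) = Add(-24, Mul(3, Add(6, -35))) = Add(-24, Mul(3, -29)) = Add(-24, -87) = -111)
I = Rational(1, 249) (I = Mul(Rational(1, 3), Pow(Add(-58, 141), -1)) = Mul(Rational(1, 3), Pow(83, -1)) = Mul(Rational(1, 3), Rational(1, 83)) = Rational(1, 249) ≈ 0.0040161)
Add(I, Mul(Function('l')(Function('O')(3), 13), X)) = Add(Rational(1, 249), Mul(Add(-2, Mul(Rational(1, 7), 3, Add(1, 3))), -111)) = Add(Rational(1, 249), Mul(Add(-2, Mul(Rational(1, 7), 3, 4)), -111)) = Add(Rational(1, 249), Mul(Add(-2, Rational(12, 7)), -111)) = Add(Rational(1, 249), Mul(Rational(-2, 7), -111)) = Add(Rational(1, 249), Rational(222, 7)) = Rational(55285, 1743)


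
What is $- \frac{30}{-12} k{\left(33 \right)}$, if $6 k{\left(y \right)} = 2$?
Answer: $\frac{5}{6} \approx 0.83333$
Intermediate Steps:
$k{\left(y \right)} = \frac{1}{3}$ ($k{\left(y \right)} = \frac{1}{6} \cdot 2 = \frac{1}{3}$)
$- \frac{30}{-12} k{\left(33 \right)} = - \frac{30}{-12} \cdot \frac{1}{3} = \left(-30\right) \left(- \frac{1}{12}\right) \frac{1}{3} = \frac{5}{2} \cdot \frac{1}{3} = \frac{5}{6}$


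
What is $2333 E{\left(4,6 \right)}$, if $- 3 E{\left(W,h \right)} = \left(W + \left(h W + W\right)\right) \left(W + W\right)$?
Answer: $- \frac{597248}{3} \approx -1.9908 \cdot 10^{5}$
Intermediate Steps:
$E{\left(W,h \right)} = - \frac{2 W \left(2 W + W h\right)}{3}$ ($E{\left(W,h \right)} = - \frac{\left(W + \left(h W + W\right)\right) \left(W + W\right)}{3} = - \frac{\left(W + \left(W h + W\right)\right) 2 W}{3} = - \frac{\left(W + \left(W + W h\right)\right) 2 W}{3} = - \frac{\left(2 W + W h\right) 2 W}{3} = - \frac{2 W \left(2 W + W h\right)}{3}$)
$2333 E{\left(4,6 \right)} = 2333 \frac{2 \cdot 4^{2} \left(-2 - 6\right)}{3} = 2333 \cdot \frac{2}{3} \cdot 16 \left(-2 - 6\right) = 2333 \cdot \frac{2}{3} \cdot 16 \left(-8\right) = 2333 \left(- \frac{256}{3}\right) = - \frac{597248}{3}$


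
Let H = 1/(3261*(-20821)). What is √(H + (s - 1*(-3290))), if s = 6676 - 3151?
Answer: √31417427828352131934/67897281 ≈ 82.553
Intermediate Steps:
s = 3525
H = -1/67897281 (H = (1/3261)*(-1/20821) = -1/67897281 ≈ -1.4728e-8)
√(H + (s - 1*(-3290))) = √(-1/67897281 + (3525 - 1*(-3290))) = √(-1/67897281 + (3525 + 3290)) = √(-1/67897281 + 6815) = √(462719970014/67897281) = √31417427828352131934/67897281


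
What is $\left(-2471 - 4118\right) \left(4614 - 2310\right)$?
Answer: $-15181056$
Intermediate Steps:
$\left(-2471 - 4118\right) \left(4614 - 2310\right) = - 6589 \left(4614 - 2310\right) = \left(-6589\right) 2304 = -15181056$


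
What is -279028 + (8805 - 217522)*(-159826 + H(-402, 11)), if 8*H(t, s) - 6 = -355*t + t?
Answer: 118580821287/4 ≈ 2.9645e+10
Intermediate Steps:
H(t, s) = ¾ - 177*t/4 (H(t, s) = ¾ + (-355*t + t)/8 = ¾ + (-354*t)/8 = ¾ - 177*t/4)
-279028 + (8805 - 217522)*(-159826 + H(-402, 11)) = -279028 + (8805 - 217522)*(-159826 + (¾ - 177/4*(-402))) = -279028 - 208717*(-159826 + (¾ + 35577/2)) = -279028 - 208717*(-159826 + 71157/4) = -279028 - 208717*(-568147/4) = -279028 + 118581937399/4 = 118580821287/4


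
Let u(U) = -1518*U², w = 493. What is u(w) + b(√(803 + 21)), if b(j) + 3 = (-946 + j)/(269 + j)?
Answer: -26393460873043/71537 + 2430*√206/71537 ≈ -3.6895e+8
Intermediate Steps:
b(j) = -3 + (-946 + j)/(269 + j)
u(w) + b(√(803 + 21)) = -1518*493² + (-1753 - 2*√(803 + 21))/(269 + √(803 + 21)) = -1518*243049 + (-1753 - 4*√206)/(269 + √824) = -368948382 + (-1753 - 4*√206)/(269 + 2*√206)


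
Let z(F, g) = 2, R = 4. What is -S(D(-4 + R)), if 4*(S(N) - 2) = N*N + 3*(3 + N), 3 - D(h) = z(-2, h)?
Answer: -21/4 ≈ -5.2500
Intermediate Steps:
D(h) = 1 (D(h) = 3 - 1*2 = 3 - 2 = 1)
S(N) = 17/4 + N**2/4 + 3*N/4 (S(N) = 2 + (N*N + 3*(3 + N))/4 = 2 + (N**2 + (9 + 3*N))/4 = 2 + (9 + N**2 + 3*N)/4 = 2 + (9/4 + N**2/4 + 3*N/4) = 17/4 + N**2/4 + 3*N/4)
-S(D(-4 + R)) = -(17/4 + (1/4)*1**2 + (3/4)*1) = -(17/4 + (1/4)*1 + 3/4) = -(17/4 + 1/4 + 3/4) = -1*21/4 = -21/4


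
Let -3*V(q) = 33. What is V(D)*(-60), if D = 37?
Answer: 660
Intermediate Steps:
V(q) = -11 (V(q) = -1/3*33 = -11)
V(D)*(-60) = -11*(-60) = 660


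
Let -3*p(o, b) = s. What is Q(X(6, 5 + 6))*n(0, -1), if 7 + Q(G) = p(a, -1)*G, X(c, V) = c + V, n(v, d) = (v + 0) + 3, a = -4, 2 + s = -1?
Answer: 30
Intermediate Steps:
s = -3 (s = -2 - 1 = -3)
p(o, b) = 1 (p(o, b) = -⅓*(-3) = 1)
n(v, d) = 3 + v (n(v, d) = v + 3 = 3 + v)
X(c, V) = V + c
Q(G) = -7 + G (Q(G) = -7 + 1*G = -7 + G)
Q(X(6, 5 + 6))*n(0, -1) = (-7 + ((5 + 6) + 6))*(3 + 0) = (-7 + (11 + 6))*3 = (-7 + 17)*3 = 10*3 = 30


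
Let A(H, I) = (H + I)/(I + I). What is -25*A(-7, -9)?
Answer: -200/9 ≈ -22.222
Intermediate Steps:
A(H, I) = (H + I)/(2*I) (A(H, I) = (H + I)/((2*I)) = (H + I)*(1/(2*I)) = (H + I)/(2*I))
-25*A(-7, -9) = -25*(-7 - 9)/(2*(-9)) = -25*(-1)*(-16)/(2*9) = -25*8/9 = -200/9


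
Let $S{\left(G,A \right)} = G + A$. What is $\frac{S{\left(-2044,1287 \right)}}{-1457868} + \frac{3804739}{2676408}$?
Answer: $\frac{154134257703}{108384710504} \approx 1.4221$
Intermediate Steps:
$S{\left(G,A \right)} = A + G$
$\frac{S{\left(-2044,1287 \right)}}{-1457868} + \frac{3804739}{2676408} = \frac{1287 - 2044}{-1457868} + \frac{3804739}{2676408} = \left(-757\right) \left(- \frac{1}{1457868}\right) + 3804739 \cdot \frac{1}{2676408} = \frac{757}{1457868} + \frac{3804739}{2676408} = \frac{154134257703}{108384710504}$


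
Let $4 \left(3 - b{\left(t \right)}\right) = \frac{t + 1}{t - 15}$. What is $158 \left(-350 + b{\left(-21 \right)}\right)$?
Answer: $- \frac{987263}{18} \approx -54848.0$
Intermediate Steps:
$b{\left(t \right)} = 3 - \frac{1 + t}{4 \left(-15 + t\right)}$ ($b{\left(t \right)} = 3 - \frac{\left(t + 1\right) \frac{1}{t - 15}}{4} = 3 - \frac{\left(1 + t\right) \frac{1}{-15 + t}}{4} = 3 - \frac{\frac{1}{-15 + t} \left(1 + t\right)}{4} = 3 - \frac{1 + t}{4 \left(-15 + t\right)}$)
$158 \left(-350 + b{\left(-21 \right)}\right) = 158 \left(-350 + \frac{-181 + 11 \left(-21\right)}{4 \left(-15 - 21\right)}\right) = 158 \left(-350 + \frac{-181 - 231}{4 \left(-36\right)}\right) = 158 \left(-350 + \frac{1}{4} \left(- \frac{1}{36}\right) \left(-412\right)\right) = 158 \left(-350 + \frac{103}{36}\right) = 158 \left(- \frac{12497}{36}\right) = - \frac{987263}{18}$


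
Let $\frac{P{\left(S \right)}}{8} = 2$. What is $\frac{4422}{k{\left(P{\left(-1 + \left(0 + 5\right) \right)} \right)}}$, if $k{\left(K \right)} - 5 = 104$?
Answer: $\frac{4422}{109} \approx 40.569$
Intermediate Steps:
$P{\left(S \right)} = 16$ ($P{\left(S \right)} = 8 \cdot 2 = 16$)
$k{\left(K \right)} = 109$ ($k{\left(K \right)} = 5 + 104 = 109$)
$\frac{4422}{k{\left(P{\left(-1 + \left(0 + 5\right) \right)} \right)}} = \frac{4422}{109}$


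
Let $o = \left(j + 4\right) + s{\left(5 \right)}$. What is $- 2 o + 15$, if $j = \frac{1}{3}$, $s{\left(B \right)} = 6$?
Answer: $- \frac{17}{3} \approx -5.6667$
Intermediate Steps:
$j = \frac{1}{3} \approx 0.33333$
$o = \frac{31}{3}$ ($o = \left(\frac{1}{3} + 4\right) + 6 = \frac{13}{3} + 6 = \frac{31}{3} \approx 10.333$)
$- 2 o + 15 = \left(-2\right) \frac{31}{3} + 15 = - \frac{62}{3} + 15 = - \frac{17}{3}$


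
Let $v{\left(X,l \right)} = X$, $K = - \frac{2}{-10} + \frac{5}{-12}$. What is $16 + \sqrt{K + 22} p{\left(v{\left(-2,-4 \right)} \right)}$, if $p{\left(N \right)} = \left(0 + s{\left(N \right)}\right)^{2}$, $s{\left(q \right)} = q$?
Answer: $16 + \frac{2 \sqrt{19605}}{15} \approx 34.669$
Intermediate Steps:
$K = - \frac{13}{60}$ ($K = \left(-2\right) \left(- \frac{1}{10}\right) + 5 \left(- \frac{1}{12}\right) = \frac{1}{5} - \frac{5}{12} = - \frac{13}{60} \approx -0.21667$)
$p{\left(N \right)} = N^{2}$ ($p{\left(N \right)} = \left(0 + N\right)^{2} = N^{2}$)
$16 + \sqrt{K + 22} p{\left(v{\left(-2,-4 \right)} \right)} = 16 + \sqrt{- \frac{13}{60} + 22} \left(-2\right)^{2} = 16 + \sqrt{\frac{1307}{60}} \cdot 4 = 16 + \frac{\sqrt{19605}}{30} \cdot 4 = 16 + \frac{2 \sqrt{19605}}{15}$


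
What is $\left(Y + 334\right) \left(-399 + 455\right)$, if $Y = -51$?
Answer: $15848$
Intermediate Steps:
$\left(Y + 334\right) \left(-399 + 455\right) = \left(-51 + 334\right) \left(-399 + 455\right) = 283 \cdot 56 = 15848$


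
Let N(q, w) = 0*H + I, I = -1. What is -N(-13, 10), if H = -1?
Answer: 1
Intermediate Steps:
N(q, w) = -1 (N(q, w) = 0*(-1) - 1 = 0 - 1 = -1)
-N(-13, 10) = -1*(-1) = 1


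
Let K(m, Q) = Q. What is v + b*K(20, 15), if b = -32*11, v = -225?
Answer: -5505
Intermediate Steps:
b = -352
v + b*K(20, 15) = -225 - 352*15 = -225 - 5280 = -5505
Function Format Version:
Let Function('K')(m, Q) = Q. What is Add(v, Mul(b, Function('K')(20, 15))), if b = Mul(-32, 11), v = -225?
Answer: -5505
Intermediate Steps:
b = -352
Add(v, Mul(b, Function('K')(20, 15))) = Add(-225, Mul(-352, 15)) = Add(-225, -5280) = -5505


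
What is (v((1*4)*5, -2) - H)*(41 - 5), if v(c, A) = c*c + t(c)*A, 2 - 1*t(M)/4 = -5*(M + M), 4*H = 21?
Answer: -43965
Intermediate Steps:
H = 21/4 (H = (1/4)*21 = 21/4 ≈ 5.2500)
t(M) = 8 + 40*M (t(M) = 8 - (-20)*(M + M) = 8 - (-20)*2*M = 8 - (-40)*M = 8 + 40*M)
v(c, A) = c**2 + A*(8 + 40*c) (v(c, A) = c*c + (8 + 40*c)*A = c**2 + A*(8 + 40*c))
(v((1*4)*5, -2) - H)*(41 - 5) = ((((1*4)*5)**2 + 8*(-2)*(1 + 5*((1*4)*5))) - 1*21/4)*(41 - 5) = (((4*5)**2 + 8*(-2)*(1 + 5*(4*5))) - 21/4)*36 = ((20**2 + 8*(-2)*(1 + 5*20)) - 21/4)*36 = ((400 + 8*(-2)*(1 + 100)) - 21/4)*36 = ((400 + 8*(-2)*101) - 21/4)*36 = ((400 - 1616) - 21/4)*36 = (-1216 - 21/4)*36 = -4885/4*36 = -43965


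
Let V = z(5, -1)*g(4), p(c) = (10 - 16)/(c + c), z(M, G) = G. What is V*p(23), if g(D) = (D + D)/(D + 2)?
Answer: 4/23 ≈ 0.17391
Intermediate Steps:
p(c) = -3/c (p(c) = -6*1/(2*c) = -3/c)
g(D) = 2*D/(2 + D) (g(D) = (2*D)/(2 + D) = 2*D/(2 + D))
V = -4/3 (V = -2*4/(2 + 4) = -2*4/6 = -1*4/3 = -4/3 ≈ -1.3333)
V*p(23) = -(-4)/23 = -4/3*(-3/23) = 4/23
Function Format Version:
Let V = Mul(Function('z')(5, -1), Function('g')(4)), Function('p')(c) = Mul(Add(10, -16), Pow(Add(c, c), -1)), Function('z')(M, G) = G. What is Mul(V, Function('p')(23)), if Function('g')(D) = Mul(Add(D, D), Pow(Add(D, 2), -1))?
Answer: Rational(4, 23) ≈ 0.17391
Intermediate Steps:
Function('p')(c) = Mul(-3, Pow(c, -1)) (Function('p')(c) = Mul(-6, Pow(Mul(2, c), -1)) = Mul(-6, Mul(Rational(1, 2), Pow(c, -1))) = Mul(-3, Pow(c, -1)))
Function('g')(D) = Mul(2, D, Pow(Add(2, D), -1)) (Function('g')(D) = Mul(Mul(2, D), Pow(Add(2, D), -1)) = Mul(2, D, Pow(Add(2, D), -1)))
V = Rational(-4, 3) (V = Mul(-1, Mul(2, 4, Pow(Add(2, 4), -1))) = Mul(-1, Mul(2, 4, Pow(6, -1))) = Mul(-1, Mul(2, 4, Rational(1, 6))) = Mul(-1, Rational(4, 3)) = Rational(-4, 3) ≈ -1.3333)
Mul(V, Function('p')(23)) = Mul(Rational(-4, 3), Mul(-3, Pow(23, -1))) = Mul(Rational(-4, 3), Mul(-3, Rational(1, 23))) = Mul(Rational(-4, 3), Rational(-3, 23)) = Rational(4, 23)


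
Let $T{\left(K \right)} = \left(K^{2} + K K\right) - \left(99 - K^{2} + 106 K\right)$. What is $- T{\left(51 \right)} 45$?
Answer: $-103410$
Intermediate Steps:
$T{\left(K \right)} = -99 - 106 K + 3 K^{2}$ ($T{\left(K \right)} = \left(K^{2} + K^{2}\right) - \left(99 - K^{2} + 106 K\right) = 2 K^{2} - \left(99 - K^{2} + 106 K\right) = -99 - 106 K + 3 K^{2}$)
$- T{\left(51 \right)} 45 = - \left(-99 - 5406 + 3 \cdot 51^{2}\right) 45 = - \left(-99 - 5406 + 3 \cdot 2601\right) 45 = - \left(-99 - 5406 + 7803\right) 45 = - 2298 \cdot 45 = \left(-1\right) 103410 = -103410$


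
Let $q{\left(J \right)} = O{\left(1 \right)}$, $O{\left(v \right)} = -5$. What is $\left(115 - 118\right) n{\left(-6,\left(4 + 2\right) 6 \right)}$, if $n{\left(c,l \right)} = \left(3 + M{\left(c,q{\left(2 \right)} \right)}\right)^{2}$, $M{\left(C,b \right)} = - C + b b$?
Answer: $-3468$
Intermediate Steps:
$q{\left(J \right)} = -5$
$M{\left(C,b \right)} = b^{2} - C$ ($M{\left(C,b \right)} = - C + b^{2} = b^{2} - C$)
$n{\left(c,l \right)} = \left(28 - c\right)^{2}$ ($n{\left(c,l \right)} = \left(3 - \left(-25 + c\right)\right)^{2} = \left(28 - c\right)^{2}$)
$\left(115 - 118\right) n{\left(-6,\left(4 + 2\right) 6 \right)} = \left(115 - 118\right) \left(-28 - 6\right)^{2} = \left(115 - 118\right) \left(-34\right)^{2} = \left(-3\right) 1156 = -3468$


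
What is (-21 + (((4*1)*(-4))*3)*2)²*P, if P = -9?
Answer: -123201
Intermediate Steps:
(-21 + (((4*1)*(-4))*3)*2)²*P = (-21 + (((4*1)*(-4))*3)*2)²*(-9) = (-21 + ((4*(-4))*3)*2)²*(-9) = (-21 - 16*3*2)²*(-9) = (-21 - 48*2)²*(-9) = (-21 - 96)²*(-9) = (-117)²*(-9) = 13689*(-9) = -123201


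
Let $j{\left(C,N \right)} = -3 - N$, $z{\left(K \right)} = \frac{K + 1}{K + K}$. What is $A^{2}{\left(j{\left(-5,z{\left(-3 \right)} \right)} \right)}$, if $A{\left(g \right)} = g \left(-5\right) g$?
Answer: $\frac{250000}{81} \approx 3086.4$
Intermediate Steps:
$z{\left(K \right)} = \frac{1 + K}{2 K}$
$A{\left(g \right)} = - 5 g^{2}$ ($A{\left(g \right)} = - 5 g g = - 5 g^{2}$)
$A^{2}{\left(j{\left(-5,z{\left(-3 \right)} \right)} \right)} = \left(- 5 \left(-3 - \frac{1 - 3}{2 \left(-3\right)}\right)^{2}\right)^{2} = \left(- 5 \left(-3 - \frac{1}{2} \left(- \frac{1}{3}\right) \left(-2\right)\right)^{2}\right)^{2} = \left(- 5 \left(-3 - \frac{1}{3}\right)^{2}\right)^{2} = \left(- 5 \left(- \frac{10}{3}\right)^{2}\right)^{2} = \left(\left(-5\right) \frac{100}{9}\right)^{2} = \left(- \frac{500}{9}\right)^{2} = \frac{250000}{81}$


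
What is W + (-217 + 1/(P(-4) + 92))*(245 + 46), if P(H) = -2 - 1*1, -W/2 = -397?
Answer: -5549126/89 ≈ -62350.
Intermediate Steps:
W = 794 (W = -2*(-397) = 794)
P(H) = -3 (P(H) = -2 - 1 = -3)
W + (-217 + 1/(P(-4) + 92))*(245 + 46) = 794 + (-217 + 1/(-3 + 92))*(245 + 46) = 794 + (-217 + 1/89)*291 = 794 - 19312/89*291 = 794 - 5619792/89 = -5549126/89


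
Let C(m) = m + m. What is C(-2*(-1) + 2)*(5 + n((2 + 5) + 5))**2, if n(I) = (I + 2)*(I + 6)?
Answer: 528392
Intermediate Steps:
n(I) = (2 + I)*(6 + I)
C(m) = 2*m
C(-2*(-1) + 2)*(5 + n((2 + 5) + 5))**2 = (2*(-2*(-1) + 2))*(5 + (12 + ((2 + 5) + 5)**2 + 8*((2 + 5) + 5)))**2 = (2*(2 + 2))*(5 + (12 + (7 + 5)**2 + 8*(7 + 5)))**2 = (2*4)*(5 + (12 + 12**2 + 8*12))**2 = 8*(5 + (12 + 144 + 96))**2 = 8*(5 + 252)**2 = 8*257**2 = 8*66049 = 528392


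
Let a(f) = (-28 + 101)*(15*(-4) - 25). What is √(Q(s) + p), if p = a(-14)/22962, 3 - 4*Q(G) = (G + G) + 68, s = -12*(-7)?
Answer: I*√30854992323/22962 ≈ 7.6498*I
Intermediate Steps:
s = 84
a(f) = -6205 (a(f) = 73*(-60 - 25) = 73*(-85) = -6205)
Q(G) = -65/4 - G/2 (Q(G) = ¾ - ((G + G) + 68)/4 = ¾ - (2*G + 68)/4 = ¾ - (68 + 2*G)/4 = ¾ + (-17 - G/2) = -65/4 - G/2)
p = -6205/22962 ≈ -0.27023
√(Q(s) + p) = √((-65/4 - ½*84) - 6205/22962) = √((-65/4 - 42) - 6205/22962) = √(-233/4 - 6205/22962) = √(-2687483/45924) = I*√30854992323/22962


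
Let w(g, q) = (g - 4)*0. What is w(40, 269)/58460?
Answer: 0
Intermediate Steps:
w(g, q) = 0 (w(g, q) = (-4 + g)*0 = 0)
w(40, 269)/58460 = 0/58460 = 0*(1/58460) = 0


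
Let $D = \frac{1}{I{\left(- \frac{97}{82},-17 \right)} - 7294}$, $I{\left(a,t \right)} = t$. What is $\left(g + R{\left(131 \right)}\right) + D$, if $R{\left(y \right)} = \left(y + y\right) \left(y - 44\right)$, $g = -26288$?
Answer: $- \frac{25544635}{7311} \approx -3494.0$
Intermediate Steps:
$R{\left(y \right)} = 2 y \left(-44 + y\right)$
$D = - \frac{1}{7311}$ ($D = \frac{1}{-17 - 7294} = \frac{1}{-7311} = - \frac{1}{7311} \approx -0.00013678$)
$\left(g + R{\left(131 \right)}\right) + D = \left(-26288 + 2 \cdot 131 \left(-44 + 131\right)\right) - \frac{1}{7311} = \left(-26288 + 2 \cdot 131 \cdot 87\right) - \frac{1}{7311} = \left(-26288 + 22794\right) - \frac{1}{7311} = -3494 - \frac{1}{7311} = - \frac{25544635}{7311}$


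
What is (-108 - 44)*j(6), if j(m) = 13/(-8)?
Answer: 247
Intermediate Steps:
j(m) = -13/8 (j(m) = 13*(-⅛) = -13/8)
(-108 - 44)*j(6) = (-108 - 44)*(-13/8) = -152*(-13/8) = 247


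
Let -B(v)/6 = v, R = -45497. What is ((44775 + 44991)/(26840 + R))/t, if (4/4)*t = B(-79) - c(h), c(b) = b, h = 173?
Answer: -9974/623973 ≈ -0.015985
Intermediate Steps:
B(v) = -6*v
t = 301 (t = -6*(-79) - 1*173 = 474 - 173 = 301)
((44775 + 44991)/(26840 + R))/t = ((44775 + 44991)/(26840 - 45497))/301 = (89766/(-18657))*(1/301) = (89766*(-1/18657))*(1/301) = -9974/2073*1/301 = -9974/623973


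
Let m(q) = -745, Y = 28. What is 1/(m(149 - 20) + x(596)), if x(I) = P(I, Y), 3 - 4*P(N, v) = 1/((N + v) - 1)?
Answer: -623/463668 ≈ -0.0013436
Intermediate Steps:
P(N, v) = 3/4 - 1/(4*(-1 + N + v)) (P(N, v) = 3/4 - 1/(4*((N + v) - 1)) = 3/4 - 1/(4*(-1 + N + v)))
x(I) = (80 + 3*I)/(4*(27 + I)) (x(I) = (-4 + 3*I + 3*28)/(4*(-1 + I + 28)) = (-4 + 3*I + 84)/(4*(27 + I)) = (80 + 3*I)/(4*(27 + I)))
1/(m(149 - 20) + x(596)) = 1/(-745 + (80 + 3*596)/(4*(27 + 596))) = 1/(-745 + (1/4)*(80 + 1788)/623) = 1/(-745 + (1/4)*(1/623)*1868) = 1/(-745 + 467/623) = 1/(-463668/623) = -623/463668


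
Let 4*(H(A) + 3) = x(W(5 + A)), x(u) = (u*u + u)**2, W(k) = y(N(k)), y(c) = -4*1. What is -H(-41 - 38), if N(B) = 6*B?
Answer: -33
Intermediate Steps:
y(c) = -4
W(k) = -4
x(u) = (u + u**2)**2 (x(u) = (u**2 + u)**2 = (u + u**2)**2)
H(A) = 33 (H(A) = -3 + ((-4)**2*(1 - 4)**2)/4 = -3 + (16*(-3)**2)/4 = -3 + (16*9)/4 = -3 + (1/4)*144 = -3 + 36 = 33)
-H(-41 - 38) = -1*33 = -33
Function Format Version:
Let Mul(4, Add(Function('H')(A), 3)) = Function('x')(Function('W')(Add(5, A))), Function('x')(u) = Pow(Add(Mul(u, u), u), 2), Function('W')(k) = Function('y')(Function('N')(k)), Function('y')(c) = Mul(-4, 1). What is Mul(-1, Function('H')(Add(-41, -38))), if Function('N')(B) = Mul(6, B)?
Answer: -33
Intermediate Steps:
Function('y')(c) = -4
Function('W')(k) = -4
Function('x')(u) = Pow(Add(u, Pow(u, 2)), 2) (Function('x')(u) = Pow(Add(Pow(u, 2), u), 2) = Pow(Add(u, Pow(u, 2)), 2))
Function('H')(A) = 33 (Function('H')(A) = Add(-3, Mul(Rational(1, 4), Mul(Pow(-4, 2), Pow(Add(1, -4), 2)))) = Add(-3, Mul(Rational(1, 4), Mul(16, Pow(-3, 2)))) = Add(-3, Mul(Rational(1, 4), Mul(16, 9))) = Add(-3, Mul(Rational(1, 4), 144)) = Add(-3, 36) = 33)
Mul(-1, Function('H')(Add(-41, -38))) = Mul(-1, 33) = -33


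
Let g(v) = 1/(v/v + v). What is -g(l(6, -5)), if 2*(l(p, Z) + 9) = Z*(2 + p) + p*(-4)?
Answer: 1/40 ≈ 0.025000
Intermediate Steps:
l(p, Z) = -9 - 2*p + Z*(2 + p)/2 (l(p, Z) = -9 + (Z*(2 + p) + p*(-4))/2 = -9 + (Z*(2 + p) - 4*p)/2 = -9 + (-4*p + Z*(2 + p))/2 = -9 + (-2*p + Z*(2 + p)/2) = -9 - 2*p + Z*(2 + p)/2)
g(v) = 1/(1 + v)
-g(l(6, -5)) = -1/(1 + (-9 - 5 - 2*6 + (½)*(-5)*6)) = -1/(1 + (-9 - 5 - 12 - 15)) = -1/(1 - 41) = -1/(-40) = -1*(-1/40) = 1/40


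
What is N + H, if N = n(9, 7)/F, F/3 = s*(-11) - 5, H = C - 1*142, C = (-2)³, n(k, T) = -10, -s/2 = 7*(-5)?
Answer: -69748/465 ≈ -150.00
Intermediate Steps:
s = 70 (s = -14*(-5) = -2*(-35) = 70)
C = -8
H = -150 (H = -8 - 1*142 = -8 - 142 = -150)
F = -2325 (F = 3*(70*(-11) - 5) = 3*(-770 - 5) = 3*(-775) = -2325)
N = 2/465 (N = -10/(-2325) = -10*(-1/2325) = 2/465 ≈ 0.0043011)
N + H = 2/465 - 150 = -69748/465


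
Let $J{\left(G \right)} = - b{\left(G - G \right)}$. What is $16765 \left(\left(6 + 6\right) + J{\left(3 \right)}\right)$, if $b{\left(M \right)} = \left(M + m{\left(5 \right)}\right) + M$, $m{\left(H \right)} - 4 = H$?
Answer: $50295$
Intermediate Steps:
$m{\left(H \right)} = 4 + H$
$b{\left(M \right)} = 9 + 2 M$ ($b{\left(M \right)} = \left(M + \left(4 + 5\right)\right) + M = \left(M + 9\right) + M = \left(9 + M\right) + M = 9 + 2 M$)
$J{\left(G \right)} = -9$ ($J{\left(G \right)} = - (9 + 2 \left(G - G\right)) = - (9 + 2 \cdot 0) = - (9 + 0) = \left(-1\right) 9 = -9$)
$16765 \left(\left(6 + 6\right) + J{\left(3 \right)}\right) = 16765 \left(\left(6 + 6\right) - 9\right) = 16765 \left(12 - 9\right) = 16765 \cdot 3 = 50295$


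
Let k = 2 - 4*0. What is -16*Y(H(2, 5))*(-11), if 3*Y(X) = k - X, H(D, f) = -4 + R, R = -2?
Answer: 1408/3 ≈ 469.33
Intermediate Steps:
H(D, f) = -6 (H(D, f) = -4 - 2 = -6)
k = 2 (k = 2 + 0 = 2)
Y(X) = ⅔ - X/3 (Y(X) = (2 - X)/3 = ⅔ - X/3)
-16*Y(H(2, 5))*(-11) = -16*(⅔ - ⅓*(-6))*(-11) = -16*(⅔ + 2)*(-11) = -16*8/3*(-11) = -128/3*(-11) = 1408/3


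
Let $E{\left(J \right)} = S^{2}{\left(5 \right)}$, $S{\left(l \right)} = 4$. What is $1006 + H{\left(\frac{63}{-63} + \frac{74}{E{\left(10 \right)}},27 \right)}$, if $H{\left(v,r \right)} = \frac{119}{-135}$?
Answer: $\frac{135691}{135} \approx 1005.1$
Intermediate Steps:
$E{\left(J \right)} = 16$ ($E{\left(J \right)} = 4^{2} = 16$)
$H{\left(v,r \right)} = - \frac{119}{135}$ ($H{\left(v,r \right)} = 119 \left(- \frac{1}{135}\right) = - \frac{119}{135}$)
$1006 + H{\left(\frac{63}{-63} + \frac{74}{E{\left(10 \right)}},27 \right)} = 1006 - \frac{119}{135} = \frac{135691}{135}$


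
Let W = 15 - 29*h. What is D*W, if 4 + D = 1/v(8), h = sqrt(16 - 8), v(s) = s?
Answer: -465/8 + 899*sqrt(2)/4 ≈ 259.72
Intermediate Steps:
h = 2*sqrt(2) (h = sqrt(8) = 2*sqrt(2) ≈ 2.8284)
D = -31/8 (D = -4 + 1/8 = -31/8 ≈ -3.8750)
W = 15 - 58*sqrt(2) ≈ -67.024
D*W = -31*(15 - 58*sqrt(2))/8 = -465/8 + 899*sqrt(2)/4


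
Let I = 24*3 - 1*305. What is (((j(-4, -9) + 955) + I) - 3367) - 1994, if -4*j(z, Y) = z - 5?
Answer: -18547/4 ≈ -4636.8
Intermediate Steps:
j(z, Y) = 5/4 - z/4 (j(z, Y) = -(z - 5)/4 = -(-5 + z)/4 = 5/4 - z/4)
I = -233 (I = 72 - 305 = -233)
(((j(-4, -9) + 955) + I) - 3367) - 1994 = ((((5/4 - ¼*(-4)) + 955) - 233) - 3367) - 1994 = ((((5/4 + 1) + 955) - 233) - 3367) - 1994 = (((9/4 + 955) - 233) - 3367) - 1994 = ((3829/4 - 233) - 3367) - 1994 = (2897/4 - 3367) - 1994 = -10571/4 - 1994 = -18547/4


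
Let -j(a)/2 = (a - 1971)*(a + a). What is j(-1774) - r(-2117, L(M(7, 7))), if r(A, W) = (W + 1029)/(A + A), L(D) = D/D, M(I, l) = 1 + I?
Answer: -56258258325/2117 ≈ -2.6575e+7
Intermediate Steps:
L(D) = 1
j(a) = -4*a*(-1971 + a) (j(a) = -2*(a - 1971)*(a + a) = -2*(-1971 + a)*2*a = -4*a*(-1971 + a))
r(A, W) = (1029 + W)/(2*A) (r(A, W) = (1029 + W)/((2*A)) = (1029 + W)*(1/(2*A)) = (1029 + W)/(2*A))
j(-1774) - r(-2117, L(M(7, 7))) = 4*(-1774)*(1971 - 1*(-1774)) - (1029 + 1)/(2*(-2117)) = 4*(-1774)*(1971 + 1774) - (-1)*1030/(2*2117) = 4*(-1774)*3745 - 1*(-515/2117) = -26574520 + 515/2117 = -56258258325/2117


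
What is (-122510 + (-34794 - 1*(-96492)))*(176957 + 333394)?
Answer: -31035465012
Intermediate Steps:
(-122510 + (-34794 - 1*(-96492)))*(176957 + 333394) = (-122510 + (-34794 + 96492))*510351 = (-122510 + 61698)*510351 = -60812*510351 = -31035465012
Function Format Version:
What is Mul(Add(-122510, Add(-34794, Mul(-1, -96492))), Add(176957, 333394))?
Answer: -31035465012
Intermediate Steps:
Mul(Add(-122510, Add(-34794, Mul(-1, -96492))), Add(176957, 333394)) = Mul(Add(-122510, Add(-34794, 96492)), 510351) = Mul(Add(-122510, 61698), 510351) = Mul(-60812, 510351) = -31035465012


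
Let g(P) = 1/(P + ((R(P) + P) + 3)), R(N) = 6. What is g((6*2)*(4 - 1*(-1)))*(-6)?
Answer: -2/43 ≈ -0.046512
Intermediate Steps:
g(P) = 1/(9 + 2*P) (g(P) = 1/(P + ((6 + P) + 3)) = 1/(P + (9 + P)) = 1/(9 + 2*P))
g((6*2)*(4 - 1*(-1)))*(-6) = -6/(9 + 2*((6*2)*(4 - 1*(-1)))) = -6/(9 + 2*(12*(4 + 1))) = -6/(9 + 2*(12*5)) = -6/(9 + 2*60) = -6/(9 + 120) = -6/129 = (1/129)*(-6) = -2/43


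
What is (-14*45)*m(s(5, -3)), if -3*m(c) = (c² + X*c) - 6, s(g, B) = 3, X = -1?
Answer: 0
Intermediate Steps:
m(c) = 2 - c²/3 + c/3 (m(c) = -((c² - c) - 6)/3 = -(-6 + c² - c)/3 = 2 - c²/3 + c/3)
(-14*45)*m(s(5, -3)) = (-14*45)*(2 - ⅓*3² + (⅓)*3) = -630*(2 - ⅓*9 + 1) = -630*(2 - 3 + 1) = -630*0 = 0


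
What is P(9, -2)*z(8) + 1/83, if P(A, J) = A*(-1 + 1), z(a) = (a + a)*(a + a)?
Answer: 1/83 ≈ 0.012048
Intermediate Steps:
z(a) = 4*a² (z(a) = (2*a)*(2*a) = 4*a²)
P(A, J) = 0 (P(A, J) = A*0 = 0)
P(9, -2)*z(8) + 1/83 = 0*(4*8²) + 1/83 = 0*(4*64) + 1/83 = 0*256 + 1/83 = 0 + 1/83 = 1/83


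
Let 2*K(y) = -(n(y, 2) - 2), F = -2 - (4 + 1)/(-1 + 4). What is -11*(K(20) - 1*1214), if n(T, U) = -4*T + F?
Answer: 77297/6 ≈ 12883.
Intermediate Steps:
F = -11/3 (F = -2 - 5/3 = -11/3 ≈ -3.6667)
n(T, U) = -11/3 - 4*T (n(T, U) = -4*T - 11/3 = -11/3 - 4*T)
K(y) = 17/6 + 2*y (K(y) = (-((-11/3 - 4*y) - 2))/2 = (-(-17/3 - 4*y))/2 = (17/3 + 4*y)/2 = 17/6 + 2*y)
-11*(K(20) - 1*1214) = -11*((17/6 + 2*20) - 1*1214) = -11*((17/6 + 40) - 1214) = -11*(257/6 - 1214) = -11*(-7027/6) = 77297/6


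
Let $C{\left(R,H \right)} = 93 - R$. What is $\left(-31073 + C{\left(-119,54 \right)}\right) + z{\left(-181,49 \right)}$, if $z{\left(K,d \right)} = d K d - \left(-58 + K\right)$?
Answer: $-465203$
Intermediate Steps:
$z{\left(K,d \right)} = 58 - K + K d^{2}$ ($z{\left(K,d \right)} = K d d - \left(-58 + K\right) = K d^{2} - \left(-58 + K\right) = 58 - K + K d^{2}$)
$\left(-31073 + C{\left(-119,54 \right)}\right) + z{\left(-181,49 \right)} = \left(-31073 + \left(93 - -119\right)\right) - \left(-239 + 434581\right) = \left(-31073 + \left(93 + 119\right)\right) + \left(58 + 181 - 434581\right) = \left(-31073 + 212\right) + \left(58 + 181 - 434581\right) = -30861 - 434342 = -465203$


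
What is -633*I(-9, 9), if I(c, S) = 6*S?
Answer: -34182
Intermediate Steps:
-633*I(-9, 9) = -3798*9 = -633*54 = -34182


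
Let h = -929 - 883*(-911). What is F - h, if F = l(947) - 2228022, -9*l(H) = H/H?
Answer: -27283555/9 ≈ -3.0315e+6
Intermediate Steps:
l(H) = -1/9 (l(H) = -H/(9*H) = -1/9*1 = -1/9)
F = -20052199/9 (F = -1/9 - 2228022 = -20052199/9 ≈ -2.2280e+6)
h = 803484 (h = -929 + 804413 = 803484)
F - h = -20052199/9 - 1*803484 = -20052199/9 - 803484 = -27283555/9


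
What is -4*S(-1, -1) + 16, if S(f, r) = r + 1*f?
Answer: 24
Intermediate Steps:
S(f, r) = f + r (S(f, r) = r + f = f + r)
-4*S(-1, -1) + 16 = -4*(-1 - 1) + 16 = -4*(-2) + 16 = 8 + 16 = 24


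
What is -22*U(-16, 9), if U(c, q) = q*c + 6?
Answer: 3036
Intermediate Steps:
U(c, q) = 6 + c*q (U(c, q) = c*q + 6 = 6 + c*q)
-22*U(-16, 9) = -22*(6 - 16*9) = -22*(6 - 144) = -22*(-138) = 3036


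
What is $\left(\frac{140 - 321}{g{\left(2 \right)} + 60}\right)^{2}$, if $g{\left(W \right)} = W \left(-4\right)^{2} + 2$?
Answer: $\frac{32761}{8836} \approx 3.7077$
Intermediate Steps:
$g{\left(W \right)} = 2 + 16 W$ ($g{\left(W \right)} = W 16 + 2 = 16 W + 2 = 2 + 16 W$)
$\left(\frac{140 - 321}{g{\left(2 \right)} + 60}\right)^{2} = \left(\frac{140 - 321}{\left(2 + 16 \cdot 2\right) + 60}\right)^{2} = \left(- \frac{181}{\left(2 + 32\right) + 60}\right)^{2} = \left(- \frac{181}{34 + 60}\right)^{2} = \left(- \frac{181}{94}\right)^{2} = \frac{32761}{8836}$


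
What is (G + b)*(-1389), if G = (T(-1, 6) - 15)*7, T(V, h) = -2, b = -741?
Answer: 1194540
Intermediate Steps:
G = -119 (G = (-2 - 15)*7 = -17*7 = -119)
(G + b)*(-1389) = (-119 - 741)*(-1389) = -860*(-1389) = 1194540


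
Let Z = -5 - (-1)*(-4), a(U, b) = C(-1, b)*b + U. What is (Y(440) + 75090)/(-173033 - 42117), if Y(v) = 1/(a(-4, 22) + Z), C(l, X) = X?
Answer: -35367391/101335650 ≈ -0.34901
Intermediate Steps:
a(U, b) = U + b² (a(U, b) = b*b + U = b² + U = U + b²)
Z = -9 (Z = -5 - 1*4 = -5 - 4 = -9)
Y(v) = 1/471 (Y(v) = 1/((-4 + 22²) - 9) = 1/((-4 + 484) - 9) = 1/(480 - 9) = 1/471)
(Y(440) + 75090)/(-173033 - 42117) = (1/471 + 75090)/(-173033 - 42117) = (35367391/471)/(-215150) = (35367391/471)*(-1/215150) = -35367391/101335650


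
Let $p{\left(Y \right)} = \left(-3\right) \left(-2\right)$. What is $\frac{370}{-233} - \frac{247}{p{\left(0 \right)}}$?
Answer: $- \frac{59771}{1398} \approx -42.755$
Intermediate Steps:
$p{\left(Y \right)} = 6$
$\frac{370}{-233} - \frac{247}{p{\left(0 \right)}} = \frac{370}{-233} - \frac{247}{6} = 370 \left(- \frac{1}{233}\right) - \frac{247}{6} = - \frac{370}{233} - \frac{247}{6} = - \frac{59771}{1398}$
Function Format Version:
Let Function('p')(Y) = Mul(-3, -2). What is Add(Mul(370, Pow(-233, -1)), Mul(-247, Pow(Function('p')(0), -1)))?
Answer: Rational(-59771, 1398) ≈ -42.755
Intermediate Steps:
Function('p')(Y) = 6
Add(Mul(370, Pow(-233, -1)), Mul(-247, Pow(Function('p')(0), -1))) = Add(Mul(370, Pow(-233, -1)), Mul(-247, Pow(6, -1))) = Add(Mul(370, Rational(-1, 233)), Mul(-247, Rational(1, 6))) = Add(Rational(-370, 233), Rational(-247, 6)) = Rational(-59771, 1398)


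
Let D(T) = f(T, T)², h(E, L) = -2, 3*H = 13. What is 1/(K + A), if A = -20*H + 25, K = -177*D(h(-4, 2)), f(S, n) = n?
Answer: -3/2309 ≈ -0.0012993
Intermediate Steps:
H = 13/3 (H = (⅓)*13 = 13/3 ≈ 4.3333)
D(T) = T²
K = -708 (K = -177*(-2)² = -177*4 = -708)
A = -185/3 (A = -20*13/3 + 25 = -260/3 + 25 = -185/3 ≈ -61.667)
1/(K + A) = 1/(-708 - 185/3) = 1/(-2309/3) = -3/2309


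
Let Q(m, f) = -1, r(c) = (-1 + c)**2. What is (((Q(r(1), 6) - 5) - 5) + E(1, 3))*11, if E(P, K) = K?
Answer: -88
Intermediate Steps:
(((Q(r(1), 6) - 5) - 5) + E(1, 3))*11 = (((-1 - 5) - 5) + 3)*11 = ((-6 - 5) + 3)*11 = (-11 + 3)*11 = -8*11 = -88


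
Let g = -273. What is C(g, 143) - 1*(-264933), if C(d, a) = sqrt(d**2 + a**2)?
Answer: 264933 + 13*sqrt(562) ≈ 2.6524e+5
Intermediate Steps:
C(d, a) = sqrt(a**2 + d**2)
C(g, 143) - 1*(-264933) = sqrt(143**2 + (-273)**2) - 1*(-264933) = sqrt(20449 + 74529) + 264933 = sqrt(94978) + 264933 = 13*sqrt(562) + 264933 = 264933 + 13*sqrt(562)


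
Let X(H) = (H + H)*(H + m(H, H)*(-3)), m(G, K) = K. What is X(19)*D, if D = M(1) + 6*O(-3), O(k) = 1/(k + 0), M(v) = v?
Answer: 1444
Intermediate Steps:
O(k) = 1/k
X(H) = -4*H**2 (X(H) = (H + H)*(H + H*(-3)) = (2*H)*(H - 3*H) = (2*H)*(-2*H) = -4*H**2)
D = -1 (D = 1 + 6/(-3) = 1 + 6*(-1/3) = 1 - 2 = -1)
X(19)*D = -4*19**2*(-1) = -4*361*(-1) = -1444*(-1) = 1444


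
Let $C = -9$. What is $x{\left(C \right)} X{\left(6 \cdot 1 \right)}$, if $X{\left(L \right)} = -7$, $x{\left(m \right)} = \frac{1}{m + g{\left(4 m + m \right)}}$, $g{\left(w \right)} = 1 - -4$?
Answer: $\frac{7}{4} \approx 1.75$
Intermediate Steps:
$g{\left(w \right)} = 5$ ($g{\left(w \right)} = 1 + 4 = 5$)
$x{\left(m \right)} = \frac{1}{5 + m}$ ($x{\left(m \right)} = \frac{1}{m + 5} = \frac{1}{5 + m}$)
$x{\left(C \right)} X{\left(6 \cdot 1 \right)} = \frac{1}{5 - 9} \left(-7\right) = \frac{1}{-4} \left(-7\right) = \left(- \frac{1}{4}\right) \left(-7\right) = \frac{7}{4}$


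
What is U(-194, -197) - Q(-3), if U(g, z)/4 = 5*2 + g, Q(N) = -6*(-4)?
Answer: -760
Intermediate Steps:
Q(N) = 24
U(g, z) = 40 + 4*g (U(g, z) = 4*(5*2 + g) = 4*(10 + g) = 40 + 4*g)
U(-194, -197) - Q(-3) = (40 + 4*(-194)) - 1*24 = (40 - 776) - 24 = -736 - 24 = -760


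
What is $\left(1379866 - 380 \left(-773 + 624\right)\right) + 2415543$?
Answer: $3852029$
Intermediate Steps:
$\left(1379866 - 380 \left(-773 + 624\right)\right) + 2415543 = \left(1379866 - -56620\right) + 2415543 = \left(1379866 + 56620\right) + 2415543 = 1436486 + 2415543 = 3852029$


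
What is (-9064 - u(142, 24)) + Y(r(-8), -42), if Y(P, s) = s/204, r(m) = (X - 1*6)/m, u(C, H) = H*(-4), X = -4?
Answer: -304919/34 ≈ -8968.2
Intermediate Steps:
u(C, H) = -4*H
r(m) = -10/m (r(m) = (-4 - 1*6)/m = (-4 - 6)/m = -10/m)
Y(P, s) = s/204 (Y(P, s) = s*(1/204) = s/204)
(-9064 - u(142, 24)) + Y(r(-8), -42) = (-9064 - (-4)*24) + (1/204)*(-42) = (-9064 - 1*(-96)) - 7/34 = (-9064 + 96) - 7/34 = -8968 - 7/34 = -304919/34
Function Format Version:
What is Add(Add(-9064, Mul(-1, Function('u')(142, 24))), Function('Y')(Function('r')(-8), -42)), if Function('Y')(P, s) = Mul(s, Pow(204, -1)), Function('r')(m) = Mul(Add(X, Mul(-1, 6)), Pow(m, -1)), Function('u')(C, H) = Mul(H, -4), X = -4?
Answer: Rational(-304919, 34) ≈ -8968.2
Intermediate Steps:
Function('u')(C, H) = Mul(-4, H)
Function('r')(m) = Mul(-10, Pow(m, -1)) (Function('r')(m) = Mul(Add(-4, Mul(-1, 6)), Pow(m, -1)) = Mul(Add(-4, -6), Pow(m, -1)) = Mul(-10, Pow(m, -1)))
Function('Y')(P, s) = Mul(Rational(1, 204), s) (Function('Y')(P, s) = Mul(s, Rational(1, 204)) = Mul(Rational(1, 204), s))
Add(Add(-9064, Mul(-1, Function('u')(142, 24))), Function('Y')(Function('r')(-8), -42)) = Add(Add(-9064, Mul(-1, Mul(-4, 24))), Mul(Rational(1, 204), -42)) = Add(Add(-9064, Mul(-1, -96)), Rational(-7, 34)) = Add(Add(-9064, 96), Rational(-7, 34)) = Add(-8968, Rational(-7, 34)) = Rational(-304919, 34)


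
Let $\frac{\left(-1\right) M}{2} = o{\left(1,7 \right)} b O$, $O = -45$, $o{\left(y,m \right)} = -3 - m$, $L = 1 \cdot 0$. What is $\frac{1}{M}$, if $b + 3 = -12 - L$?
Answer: $\frac{1}{13500} \approx 7.4074 \cdot 10^{-5}$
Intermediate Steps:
$L = 0$
$b = -15$ ($b = -3 - 12 = -15$)
$M = 13500$ ($M = - 2 \left(-3 - 7\right) \left(-15\right) \left(-45\right) = - 2 \left(-10\right) \left(-15\right) \left(-45\right) = - 2 \cdot 150 \left(-45\right) = \left(-2\right) \left(-6750\right) = 13500$)
$\frac{1}{M} = \frac{1}{13500}$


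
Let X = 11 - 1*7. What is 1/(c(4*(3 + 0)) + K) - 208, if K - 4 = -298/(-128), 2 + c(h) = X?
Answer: -110800/533 ≈ -207.88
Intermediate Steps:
X = 4 (X = 11 - 7 = 4)
c(h) = 2 (c(h) = -2 + 4 = 2)
K = 405/64 (K = 4 - 298/(-128) = 4 - 298*(-1/128) = 4 + 149/64 = 405/64 ≈ 6.3281)
1/(c(4*(3 + 0)) + K) - 208 = 1/(2 + 405/64) - 208 = 1/(533/64) - 208 = 64/533 - 208 = -110800/533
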